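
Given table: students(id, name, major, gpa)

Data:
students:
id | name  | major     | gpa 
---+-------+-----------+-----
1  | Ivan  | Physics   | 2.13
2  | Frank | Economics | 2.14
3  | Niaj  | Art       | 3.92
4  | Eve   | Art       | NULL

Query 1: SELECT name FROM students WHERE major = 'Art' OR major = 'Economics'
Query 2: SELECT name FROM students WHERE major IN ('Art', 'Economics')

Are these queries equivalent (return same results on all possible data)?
Yes, equivalent

Both queries return: [('Eve',), ('Frank',), ('Niaj',)]

Reason: OR vs IN are equivalent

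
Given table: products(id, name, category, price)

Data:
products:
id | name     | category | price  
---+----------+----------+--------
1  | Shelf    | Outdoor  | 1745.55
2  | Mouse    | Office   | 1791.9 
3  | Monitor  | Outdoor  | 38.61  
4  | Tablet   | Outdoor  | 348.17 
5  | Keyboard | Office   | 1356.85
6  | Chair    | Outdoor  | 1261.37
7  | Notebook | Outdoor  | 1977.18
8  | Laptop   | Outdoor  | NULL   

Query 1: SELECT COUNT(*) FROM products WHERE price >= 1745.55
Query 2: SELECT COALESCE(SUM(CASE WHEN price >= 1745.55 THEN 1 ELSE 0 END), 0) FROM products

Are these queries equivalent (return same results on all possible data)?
Yes, equivalent

Both queries return: [(3,)]

Reason: COUNT with WHERE vs conditional SUM (COALESCE handles empty-table NULL)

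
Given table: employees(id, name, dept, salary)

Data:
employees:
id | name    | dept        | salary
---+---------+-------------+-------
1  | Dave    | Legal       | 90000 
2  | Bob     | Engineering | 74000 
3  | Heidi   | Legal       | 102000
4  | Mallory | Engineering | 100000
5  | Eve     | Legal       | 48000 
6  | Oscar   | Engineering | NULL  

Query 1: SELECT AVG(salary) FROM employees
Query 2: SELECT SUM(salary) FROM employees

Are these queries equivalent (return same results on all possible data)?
No, not equivalent

Query 1 returns: [(82800.0,)]
Query 2 returns: [(414000,)]

Reason: AVG vs SUM give different aggregate values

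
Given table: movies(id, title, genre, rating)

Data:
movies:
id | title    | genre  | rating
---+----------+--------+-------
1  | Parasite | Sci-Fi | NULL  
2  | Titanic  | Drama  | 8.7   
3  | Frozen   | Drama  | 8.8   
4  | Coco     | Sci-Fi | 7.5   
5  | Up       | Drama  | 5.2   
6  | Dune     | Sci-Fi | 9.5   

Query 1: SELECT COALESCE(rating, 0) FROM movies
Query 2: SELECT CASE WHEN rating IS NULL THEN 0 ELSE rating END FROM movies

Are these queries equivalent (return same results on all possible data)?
Yes, equivalent

Both queries return: [(0,), (5.2,), (7.5,), (8.7,), (8.8,), (9.5,)]

Reason: COALESCE vs CASE for NULL handling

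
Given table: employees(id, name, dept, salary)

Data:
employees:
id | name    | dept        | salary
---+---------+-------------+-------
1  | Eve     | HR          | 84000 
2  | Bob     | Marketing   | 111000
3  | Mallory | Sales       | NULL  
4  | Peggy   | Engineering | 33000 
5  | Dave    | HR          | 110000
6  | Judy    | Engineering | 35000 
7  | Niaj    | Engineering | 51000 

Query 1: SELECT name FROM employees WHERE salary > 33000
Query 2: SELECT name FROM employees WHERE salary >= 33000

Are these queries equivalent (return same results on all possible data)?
No, not equivalent

Query 1 returns: [('Eve',), ('Bob',), ('Dave',), ('Judy',), ('Niaj',)]
Query 2 returns: [('Eve',), ('Bob',), ('Peggy',), ('Dave',), ('Judy',), ('Niaj',)]

Reason: > vs >= gives different results when salary = 33000 exists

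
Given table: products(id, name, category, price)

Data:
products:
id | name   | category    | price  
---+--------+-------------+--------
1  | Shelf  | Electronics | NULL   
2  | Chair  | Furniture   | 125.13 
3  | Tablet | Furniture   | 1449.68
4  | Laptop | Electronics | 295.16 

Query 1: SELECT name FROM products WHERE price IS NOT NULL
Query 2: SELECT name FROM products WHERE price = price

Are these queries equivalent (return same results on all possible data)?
Yes, equivalent

Both queries return: [('Chair',), ('Laptop',), ('Tablet',)]

Reason: IS NOT NULL vs self-equality (both exclude NULLs)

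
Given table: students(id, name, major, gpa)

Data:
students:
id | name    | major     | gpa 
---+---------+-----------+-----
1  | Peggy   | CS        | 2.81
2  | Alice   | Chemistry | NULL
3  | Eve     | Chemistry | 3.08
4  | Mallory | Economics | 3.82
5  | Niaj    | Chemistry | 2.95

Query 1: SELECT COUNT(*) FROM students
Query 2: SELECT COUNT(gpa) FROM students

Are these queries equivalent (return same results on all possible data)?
No, not equivalent

Query 1 returns: [(5,)]
Query 2 returns: [(4,)]

Reason: COUNT(*) includes NULLs, COUNT(column) excludes them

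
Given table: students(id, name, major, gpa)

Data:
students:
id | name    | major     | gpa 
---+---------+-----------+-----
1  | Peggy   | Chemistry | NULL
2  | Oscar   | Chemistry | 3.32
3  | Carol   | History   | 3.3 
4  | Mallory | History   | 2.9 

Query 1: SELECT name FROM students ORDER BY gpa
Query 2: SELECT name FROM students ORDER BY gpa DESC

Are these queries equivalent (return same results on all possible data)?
No, not equivalent

Query 1 returns: [('Peggy',), ('Mallory',), ('Carol',), ('Oscar',)]
Query 2 returns: [('Oscar',), ('Carol',), ('Mallory',), ('Peggy',)]

Reason: ASC vs DESC gives opposite ordering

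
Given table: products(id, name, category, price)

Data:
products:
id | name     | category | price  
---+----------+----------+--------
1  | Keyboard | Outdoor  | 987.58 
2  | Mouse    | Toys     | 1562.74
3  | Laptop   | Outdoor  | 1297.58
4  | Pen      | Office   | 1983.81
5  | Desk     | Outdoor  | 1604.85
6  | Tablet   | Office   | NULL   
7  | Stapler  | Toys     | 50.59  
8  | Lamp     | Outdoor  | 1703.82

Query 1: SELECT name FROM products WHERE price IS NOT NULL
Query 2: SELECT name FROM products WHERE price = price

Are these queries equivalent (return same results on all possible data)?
Yes, equivalent

Both queries return: [('Desk',), ('Keyboard',), ('Lamp',), ('Laptop',), ('Mouse',), ('Pen',), ('Stapler',)]

Reason: IS NOT NULL vs self-equality (both exclude NULLs)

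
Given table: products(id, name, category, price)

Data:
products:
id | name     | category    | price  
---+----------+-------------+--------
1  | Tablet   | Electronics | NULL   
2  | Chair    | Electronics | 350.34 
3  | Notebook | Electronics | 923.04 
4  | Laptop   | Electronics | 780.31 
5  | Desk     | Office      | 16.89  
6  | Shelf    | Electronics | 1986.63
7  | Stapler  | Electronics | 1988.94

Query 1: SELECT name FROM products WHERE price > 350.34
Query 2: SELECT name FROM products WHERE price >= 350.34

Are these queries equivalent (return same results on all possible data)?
No, not equivalent

Query 1 returns: [('Notebook',), ('Laptop',), ('Shelf',), ('Stapler',)]
Query 2 returns: [('Chair',), ('Notebook',), ('Laptop',), ('Shelf',), ('Stapler',)]

Reason: > vs >= gives different results when price = 350.34 exists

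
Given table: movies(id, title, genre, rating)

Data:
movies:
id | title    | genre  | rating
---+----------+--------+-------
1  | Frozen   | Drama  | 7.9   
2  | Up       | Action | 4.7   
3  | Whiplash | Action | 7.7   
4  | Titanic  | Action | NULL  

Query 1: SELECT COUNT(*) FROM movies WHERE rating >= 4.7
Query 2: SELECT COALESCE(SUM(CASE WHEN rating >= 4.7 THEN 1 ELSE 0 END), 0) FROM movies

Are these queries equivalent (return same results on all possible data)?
Yes, equivalent

Both queries return: [(3,)]

Reason: COUNT with WHERE vs conditional SUM (COALESCE handles empty-table NULL)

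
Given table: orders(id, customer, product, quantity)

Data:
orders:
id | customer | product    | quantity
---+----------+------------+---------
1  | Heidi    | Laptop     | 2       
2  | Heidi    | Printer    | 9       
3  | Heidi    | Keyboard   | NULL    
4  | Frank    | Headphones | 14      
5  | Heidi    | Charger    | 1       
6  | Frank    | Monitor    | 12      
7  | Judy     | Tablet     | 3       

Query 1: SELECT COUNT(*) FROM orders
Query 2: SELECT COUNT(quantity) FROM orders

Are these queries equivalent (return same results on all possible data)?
No, not equivalent

Query 1 returns: [(7,)]
Query 2 returns: [(6,)]

Reason: COUNT(*) includes NULLs, COUNT(column) excludes them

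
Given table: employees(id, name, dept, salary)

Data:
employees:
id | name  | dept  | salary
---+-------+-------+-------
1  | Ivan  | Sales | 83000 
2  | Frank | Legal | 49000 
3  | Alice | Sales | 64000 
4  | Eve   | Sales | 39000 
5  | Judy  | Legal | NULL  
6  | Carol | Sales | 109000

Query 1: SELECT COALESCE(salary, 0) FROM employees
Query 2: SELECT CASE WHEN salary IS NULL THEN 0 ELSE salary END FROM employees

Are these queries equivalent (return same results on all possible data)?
Yes, equivalent

Both queries return: [(0,), (39000,), (49000,), (64000,), (83000,), (109000,)]

Reason: COALESCE vs CASE for NULL handling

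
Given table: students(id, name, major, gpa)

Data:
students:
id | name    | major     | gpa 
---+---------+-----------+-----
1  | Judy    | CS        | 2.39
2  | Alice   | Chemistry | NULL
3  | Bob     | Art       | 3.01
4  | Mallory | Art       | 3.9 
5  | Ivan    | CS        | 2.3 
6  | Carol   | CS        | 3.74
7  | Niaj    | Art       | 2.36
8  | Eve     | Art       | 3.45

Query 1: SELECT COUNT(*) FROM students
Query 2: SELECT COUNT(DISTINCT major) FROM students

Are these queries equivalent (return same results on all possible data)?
No, not equivalent

Query 1 returns: [(8,)]
Query 2 returns: [(3,)]

Reason: COUNT(*) counts rows, COUNT(DISTINCT major) counts unique majors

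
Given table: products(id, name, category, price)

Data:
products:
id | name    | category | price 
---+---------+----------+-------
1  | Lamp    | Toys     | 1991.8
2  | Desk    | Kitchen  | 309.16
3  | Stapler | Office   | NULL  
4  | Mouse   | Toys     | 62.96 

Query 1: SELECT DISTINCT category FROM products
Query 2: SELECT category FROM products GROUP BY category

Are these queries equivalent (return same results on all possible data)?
Yes, equivalent

Both queries return: [('Kitchen',), ('Office',), ('Toys',)]

Reason: Both get unique categorys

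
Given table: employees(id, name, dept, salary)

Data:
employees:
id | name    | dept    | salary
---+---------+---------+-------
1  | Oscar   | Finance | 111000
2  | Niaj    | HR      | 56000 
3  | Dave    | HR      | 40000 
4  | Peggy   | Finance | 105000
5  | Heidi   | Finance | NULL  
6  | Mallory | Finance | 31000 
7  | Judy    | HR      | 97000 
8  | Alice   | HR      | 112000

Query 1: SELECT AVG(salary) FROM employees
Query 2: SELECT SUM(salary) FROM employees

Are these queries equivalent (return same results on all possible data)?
No, not equivalent

Query 1 returns: [(78857.14285714286,)]
Query 2 returns: [(552000,)]

Reason: AVG vs SUM give different aggregate values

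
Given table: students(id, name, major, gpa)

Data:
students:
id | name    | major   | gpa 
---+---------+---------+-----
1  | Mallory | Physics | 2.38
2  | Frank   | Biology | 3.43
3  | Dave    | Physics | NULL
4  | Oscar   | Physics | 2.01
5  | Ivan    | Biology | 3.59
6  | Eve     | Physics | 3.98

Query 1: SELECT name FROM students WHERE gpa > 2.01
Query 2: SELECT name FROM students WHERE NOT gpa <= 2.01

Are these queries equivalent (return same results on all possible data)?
Yes, equivalent

Both queries return: [('Eve',), ('Frank',), ('Ivan',), ('Mallory',)]

Reason: Both filter gpa > 2.01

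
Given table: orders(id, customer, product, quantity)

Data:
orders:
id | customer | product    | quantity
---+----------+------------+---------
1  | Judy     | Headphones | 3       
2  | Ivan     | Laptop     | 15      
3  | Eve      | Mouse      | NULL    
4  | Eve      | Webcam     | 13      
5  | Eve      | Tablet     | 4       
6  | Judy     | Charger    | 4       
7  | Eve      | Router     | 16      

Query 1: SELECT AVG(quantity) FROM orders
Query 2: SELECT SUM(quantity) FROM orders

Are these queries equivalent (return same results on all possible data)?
No, not equivalent

Query 1 returns: [(9.166666666666666,)]
Query 2 returns: [(55,)]

Reason: AVG vs SUM give different aggregate values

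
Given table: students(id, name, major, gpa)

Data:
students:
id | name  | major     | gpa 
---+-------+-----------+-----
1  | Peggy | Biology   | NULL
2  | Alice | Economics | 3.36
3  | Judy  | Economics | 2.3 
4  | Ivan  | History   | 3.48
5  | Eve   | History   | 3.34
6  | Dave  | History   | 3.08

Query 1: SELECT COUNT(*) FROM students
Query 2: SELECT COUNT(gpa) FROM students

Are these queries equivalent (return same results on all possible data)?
No, not equivalent

Query 1 returns: [(6,)]
Query 2 returns: [(5,)]

Reason: COUNT(*) includes NULLs, COUNT(column) excludes them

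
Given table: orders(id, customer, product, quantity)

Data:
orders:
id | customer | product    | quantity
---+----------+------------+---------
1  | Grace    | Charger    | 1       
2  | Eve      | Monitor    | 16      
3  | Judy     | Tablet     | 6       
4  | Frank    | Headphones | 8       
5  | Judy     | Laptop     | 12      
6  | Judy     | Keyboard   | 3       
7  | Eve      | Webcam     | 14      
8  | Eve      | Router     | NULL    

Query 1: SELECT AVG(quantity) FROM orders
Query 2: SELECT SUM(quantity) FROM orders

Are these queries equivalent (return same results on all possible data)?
No, not equivalent

Query 1 returns: [(8.571428571428571,)]
Query 2 returns: [(60,)]

Reason: AVG vs SUM give different aggregate values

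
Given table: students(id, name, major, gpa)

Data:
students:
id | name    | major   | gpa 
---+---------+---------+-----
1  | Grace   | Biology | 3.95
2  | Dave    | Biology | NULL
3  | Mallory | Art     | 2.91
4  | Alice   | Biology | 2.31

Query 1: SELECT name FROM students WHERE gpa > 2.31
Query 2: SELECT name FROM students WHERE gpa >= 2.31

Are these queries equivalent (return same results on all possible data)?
No, not equivalent

Query 1 returns: [('Grace',), ('Mallory',)]
Query 2 returns: [('Grace',), ('Mallory',), ('Alice',)]

Reason: > vs >= gives different results when gpa = 2.31 exists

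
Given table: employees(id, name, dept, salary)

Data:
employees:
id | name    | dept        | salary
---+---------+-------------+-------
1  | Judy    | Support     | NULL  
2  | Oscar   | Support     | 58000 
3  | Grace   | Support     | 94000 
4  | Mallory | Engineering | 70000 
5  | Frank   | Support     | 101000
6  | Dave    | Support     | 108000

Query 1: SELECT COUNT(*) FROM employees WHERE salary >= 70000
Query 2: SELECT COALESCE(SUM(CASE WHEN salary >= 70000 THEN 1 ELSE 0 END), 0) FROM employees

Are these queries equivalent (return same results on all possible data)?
Yes, equivalent

Both queries return: [(4,)]

Reason: COUNT with WHERE vs conditional SUM (COALESCE handles empty-table NULL)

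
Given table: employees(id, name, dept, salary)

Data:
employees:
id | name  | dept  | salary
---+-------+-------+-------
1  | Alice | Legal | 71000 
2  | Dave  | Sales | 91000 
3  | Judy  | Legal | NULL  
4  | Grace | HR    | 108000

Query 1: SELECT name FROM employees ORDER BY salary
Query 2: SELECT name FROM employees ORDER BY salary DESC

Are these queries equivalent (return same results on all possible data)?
No, not equivalent

Query 1 returns: [('Judy',), ('Alice',), ('Dave',), ('Grace',)]
Query 2 returns: [('Grace',), ('Dave',), ('Alice',), ('Judy',)]

Reason: ASC vs DESC gives opposite ordering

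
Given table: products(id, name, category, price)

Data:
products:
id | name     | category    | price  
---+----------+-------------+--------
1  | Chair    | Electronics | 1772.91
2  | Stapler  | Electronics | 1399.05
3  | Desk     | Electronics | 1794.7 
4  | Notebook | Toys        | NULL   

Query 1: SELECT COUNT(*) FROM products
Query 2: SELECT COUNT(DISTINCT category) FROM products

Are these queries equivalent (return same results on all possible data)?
No, not equivalent

Query 1 returns: [(4,)]
Query 2 returns: [(2,)]

Reason: COUNT(*) counts rows, COUNT(DISTINCT category) counts unique categorys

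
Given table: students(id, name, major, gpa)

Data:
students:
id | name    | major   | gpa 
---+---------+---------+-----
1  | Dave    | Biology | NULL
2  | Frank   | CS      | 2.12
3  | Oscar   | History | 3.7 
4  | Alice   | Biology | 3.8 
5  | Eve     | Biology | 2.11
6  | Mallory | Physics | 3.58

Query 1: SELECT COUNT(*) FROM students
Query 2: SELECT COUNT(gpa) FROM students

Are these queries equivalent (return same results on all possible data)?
No, not equivalent

Query 1 returns: [(6,)]
Query 2 returns: [(5,)]

Reason: COUNT(*) includes NULLs, COUNT(column) excludes them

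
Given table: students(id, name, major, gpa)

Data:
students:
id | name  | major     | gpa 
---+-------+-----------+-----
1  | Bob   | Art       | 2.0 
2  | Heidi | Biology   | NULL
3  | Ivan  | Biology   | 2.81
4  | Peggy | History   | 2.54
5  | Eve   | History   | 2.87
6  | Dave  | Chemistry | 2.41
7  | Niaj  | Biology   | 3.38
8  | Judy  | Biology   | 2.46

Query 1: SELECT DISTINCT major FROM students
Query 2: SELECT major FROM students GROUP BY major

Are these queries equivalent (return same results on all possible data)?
Yes, equivalent

Both queries return: [('Art',), ('Biology',), ('Chemistry',), ('History',)]

Reason: Both get unique majors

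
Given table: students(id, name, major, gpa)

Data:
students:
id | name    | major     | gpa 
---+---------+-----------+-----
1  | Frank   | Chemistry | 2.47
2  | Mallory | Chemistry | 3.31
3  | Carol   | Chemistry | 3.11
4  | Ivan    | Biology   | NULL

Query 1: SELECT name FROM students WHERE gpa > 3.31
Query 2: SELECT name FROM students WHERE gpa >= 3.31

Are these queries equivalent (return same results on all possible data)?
No, not equivalent

Query 1 returns: []
Query 2 returns: [('Mallory',)]

Reason: > vs >= gives different results when gpa = 3.31 exists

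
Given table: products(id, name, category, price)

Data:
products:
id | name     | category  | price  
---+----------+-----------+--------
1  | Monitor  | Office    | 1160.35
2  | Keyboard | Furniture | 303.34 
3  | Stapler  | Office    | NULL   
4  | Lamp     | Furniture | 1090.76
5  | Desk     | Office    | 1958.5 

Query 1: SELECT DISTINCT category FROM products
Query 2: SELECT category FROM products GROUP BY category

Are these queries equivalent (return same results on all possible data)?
Yes, equivalent

Both queries return: [('Furniture',), ('Office',)]

Reason: Both get unique categorys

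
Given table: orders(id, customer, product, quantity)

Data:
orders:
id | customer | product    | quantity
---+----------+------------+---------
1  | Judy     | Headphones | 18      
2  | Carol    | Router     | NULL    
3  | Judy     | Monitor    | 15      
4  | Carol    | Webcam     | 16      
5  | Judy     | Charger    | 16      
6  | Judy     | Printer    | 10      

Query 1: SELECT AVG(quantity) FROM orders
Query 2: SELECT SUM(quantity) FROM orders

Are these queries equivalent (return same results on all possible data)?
No, not equivalent

Query 1 returns: [(15.0,)]
Query 2 returns: [(75,)]

Reason: AVG vs SUM give different aggregate values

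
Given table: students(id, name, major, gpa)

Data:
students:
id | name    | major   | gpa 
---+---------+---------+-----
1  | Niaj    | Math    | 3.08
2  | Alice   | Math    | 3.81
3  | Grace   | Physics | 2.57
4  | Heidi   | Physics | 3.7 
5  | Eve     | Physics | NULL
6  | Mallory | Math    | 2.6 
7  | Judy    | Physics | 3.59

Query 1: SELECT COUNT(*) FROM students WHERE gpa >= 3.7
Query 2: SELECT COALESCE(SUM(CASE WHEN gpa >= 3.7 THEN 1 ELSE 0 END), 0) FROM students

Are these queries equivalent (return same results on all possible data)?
Yes, equivalent

Both queries return: [(2,)]

Reason: COUNT with WHERE vs conditional SUM (COALESCE handles empty-table NULL)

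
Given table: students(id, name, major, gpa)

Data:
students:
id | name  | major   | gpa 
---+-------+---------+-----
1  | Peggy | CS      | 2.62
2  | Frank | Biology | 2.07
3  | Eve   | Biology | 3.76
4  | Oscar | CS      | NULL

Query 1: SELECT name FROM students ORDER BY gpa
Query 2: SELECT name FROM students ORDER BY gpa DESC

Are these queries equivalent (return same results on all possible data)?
No, not equivalent

Query 1 returns: [('Oscar',), ('Frank',), ('Peggy',), ('Eve',)]
Query 2 returns: [('Eve',), ('Peggy',), ('Frank',), ('Oscar',)]

Reason: ASC vs DESC gives opposite ordering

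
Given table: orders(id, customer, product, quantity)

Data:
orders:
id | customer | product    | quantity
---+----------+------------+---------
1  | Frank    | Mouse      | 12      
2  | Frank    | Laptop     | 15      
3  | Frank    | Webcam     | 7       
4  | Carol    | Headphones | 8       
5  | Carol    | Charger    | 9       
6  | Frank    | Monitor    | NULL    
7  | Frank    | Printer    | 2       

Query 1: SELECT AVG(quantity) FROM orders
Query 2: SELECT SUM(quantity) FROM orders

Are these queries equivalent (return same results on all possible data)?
No, not equivalent

Query 1 returns: [(8.833333333333334,)]
Query 2 returns: [(53,)]

Reason: AVG vs SUM give different aggregate values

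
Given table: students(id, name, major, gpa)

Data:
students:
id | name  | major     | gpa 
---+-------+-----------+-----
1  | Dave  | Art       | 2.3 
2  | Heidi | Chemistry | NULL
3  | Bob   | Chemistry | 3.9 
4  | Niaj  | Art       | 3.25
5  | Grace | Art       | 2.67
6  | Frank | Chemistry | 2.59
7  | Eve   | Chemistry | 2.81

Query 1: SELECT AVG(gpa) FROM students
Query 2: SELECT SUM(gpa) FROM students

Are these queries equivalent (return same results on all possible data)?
No, not equivalent

Query 1 returns: [(2.92,)]
Query 2 returns: [(17.52,)]

Reason: AVG vs SUM give different aggregate values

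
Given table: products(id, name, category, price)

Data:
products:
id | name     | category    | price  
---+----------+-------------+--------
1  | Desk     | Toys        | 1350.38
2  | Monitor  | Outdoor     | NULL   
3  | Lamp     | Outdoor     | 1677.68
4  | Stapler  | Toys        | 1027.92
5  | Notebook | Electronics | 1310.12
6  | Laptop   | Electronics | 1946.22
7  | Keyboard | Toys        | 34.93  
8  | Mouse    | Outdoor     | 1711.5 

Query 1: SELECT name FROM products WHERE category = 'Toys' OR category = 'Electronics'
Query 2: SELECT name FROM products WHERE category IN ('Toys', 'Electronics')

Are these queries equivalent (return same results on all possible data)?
Yes, equivalent

Both queries return: [('Desk',), ('Keyboard',), ('Laptop',), ('Notebook',), ('Stapler',)]

Reason: OR vs IN are equivalent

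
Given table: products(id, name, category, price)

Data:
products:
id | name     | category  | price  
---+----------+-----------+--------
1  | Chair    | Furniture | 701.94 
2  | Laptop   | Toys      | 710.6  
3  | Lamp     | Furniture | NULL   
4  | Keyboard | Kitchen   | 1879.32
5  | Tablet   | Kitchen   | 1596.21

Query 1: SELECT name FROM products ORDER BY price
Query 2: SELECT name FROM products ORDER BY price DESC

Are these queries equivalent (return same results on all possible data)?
No, not equivalent

Query 1 returns: [('Lamp',), ('Chair',), ('Laptop',), ('Tablet',), ('Keyboard',)]
Query 2 returns: [('Keyboard',), ('Tablet',), ('Laptop',), ('Chair',), ('Lamp',)]

Reason: ASC vs DESC gives opposite ordering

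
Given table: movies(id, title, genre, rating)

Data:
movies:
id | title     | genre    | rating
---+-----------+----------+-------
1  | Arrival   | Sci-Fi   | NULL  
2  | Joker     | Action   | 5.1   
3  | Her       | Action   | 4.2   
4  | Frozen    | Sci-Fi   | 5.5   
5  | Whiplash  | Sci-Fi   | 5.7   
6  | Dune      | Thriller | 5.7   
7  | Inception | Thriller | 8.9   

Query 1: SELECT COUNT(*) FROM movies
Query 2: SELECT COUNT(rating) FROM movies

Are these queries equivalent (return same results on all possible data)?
No, not equivalent

Query 1 returns: [(7,)]
Query 2 returns: [(6,)]

Reason: COUNT(*) includes NULLs, COUNT(column) excludes them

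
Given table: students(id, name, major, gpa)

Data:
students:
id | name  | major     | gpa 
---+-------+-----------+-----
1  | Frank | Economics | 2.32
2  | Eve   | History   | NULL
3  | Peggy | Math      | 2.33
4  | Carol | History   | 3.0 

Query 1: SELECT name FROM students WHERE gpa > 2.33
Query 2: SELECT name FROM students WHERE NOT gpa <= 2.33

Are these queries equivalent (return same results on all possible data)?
Yes, equivalent

Both queries return: [('Carol',)]

Reason: Both filter gpa > 2.33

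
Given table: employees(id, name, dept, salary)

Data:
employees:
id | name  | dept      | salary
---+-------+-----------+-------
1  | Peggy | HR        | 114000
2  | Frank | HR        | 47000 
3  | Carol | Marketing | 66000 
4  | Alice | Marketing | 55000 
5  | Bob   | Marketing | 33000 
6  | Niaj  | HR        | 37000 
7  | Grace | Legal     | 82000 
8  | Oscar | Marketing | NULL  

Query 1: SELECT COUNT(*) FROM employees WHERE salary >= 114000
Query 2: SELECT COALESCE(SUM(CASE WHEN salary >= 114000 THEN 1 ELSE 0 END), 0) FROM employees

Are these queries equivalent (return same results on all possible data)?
Yes, equivalent

Both queries return: [(1,)]

Reason: COUNT with WHERE vs conditional SUM (COALESCE handles empty-table NULL)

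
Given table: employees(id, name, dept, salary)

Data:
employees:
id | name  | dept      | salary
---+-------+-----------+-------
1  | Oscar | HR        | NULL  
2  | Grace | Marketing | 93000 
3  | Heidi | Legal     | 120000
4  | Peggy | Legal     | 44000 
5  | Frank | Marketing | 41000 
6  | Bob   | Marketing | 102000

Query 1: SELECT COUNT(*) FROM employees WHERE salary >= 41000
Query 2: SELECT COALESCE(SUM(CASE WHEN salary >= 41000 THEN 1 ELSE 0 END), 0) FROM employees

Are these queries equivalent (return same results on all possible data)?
Yes, equivalent

Both queries return: [(5,)]

Reason: COUNT with WHERE vs conditional SUM (COALESCE handles empty-table NULL)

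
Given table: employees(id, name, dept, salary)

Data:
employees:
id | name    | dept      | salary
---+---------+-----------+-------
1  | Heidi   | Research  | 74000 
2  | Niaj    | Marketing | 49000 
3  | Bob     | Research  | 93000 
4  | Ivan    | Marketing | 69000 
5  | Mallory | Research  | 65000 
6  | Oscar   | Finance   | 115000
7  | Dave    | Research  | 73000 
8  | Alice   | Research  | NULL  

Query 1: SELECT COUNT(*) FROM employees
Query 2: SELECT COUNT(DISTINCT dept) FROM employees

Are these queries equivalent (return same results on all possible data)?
No, not equivalent

Query 1 returns: [(8,)]
Query 2 returns: [(3,)]

Reason: COUNT(*) counts rows, COUNT(DISTINCT dept) counts unique depts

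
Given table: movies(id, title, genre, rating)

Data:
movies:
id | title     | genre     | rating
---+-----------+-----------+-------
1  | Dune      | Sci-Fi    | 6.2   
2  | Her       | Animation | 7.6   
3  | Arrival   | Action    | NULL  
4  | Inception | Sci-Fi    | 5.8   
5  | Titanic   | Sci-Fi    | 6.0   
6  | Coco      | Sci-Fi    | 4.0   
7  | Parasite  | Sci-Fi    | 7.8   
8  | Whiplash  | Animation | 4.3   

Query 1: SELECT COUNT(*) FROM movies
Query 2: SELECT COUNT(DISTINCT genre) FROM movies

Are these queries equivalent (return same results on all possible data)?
No, not equivalent

Query 1 returns: [(8,)]
Query 2 returns: [(3,)]

Reason: COUNT(*) counts rows, COUNT(DISTINCT genre) counts unique genres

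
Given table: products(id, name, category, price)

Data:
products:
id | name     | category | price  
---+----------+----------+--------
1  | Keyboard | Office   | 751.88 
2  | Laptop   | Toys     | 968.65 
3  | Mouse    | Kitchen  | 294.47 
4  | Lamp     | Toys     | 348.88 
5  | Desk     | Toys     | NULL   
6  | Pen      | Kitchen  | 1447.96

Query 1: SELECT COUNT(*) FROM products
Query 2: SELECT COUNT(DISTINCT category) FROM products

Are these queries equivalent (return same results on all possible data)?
No, not equivalent

Query 1 returns: [(6,)]
Query 2 returns: [(3,)]

Reason: COUNT(*) counts rows, COUNT(DISTINCT category) counts unique categorys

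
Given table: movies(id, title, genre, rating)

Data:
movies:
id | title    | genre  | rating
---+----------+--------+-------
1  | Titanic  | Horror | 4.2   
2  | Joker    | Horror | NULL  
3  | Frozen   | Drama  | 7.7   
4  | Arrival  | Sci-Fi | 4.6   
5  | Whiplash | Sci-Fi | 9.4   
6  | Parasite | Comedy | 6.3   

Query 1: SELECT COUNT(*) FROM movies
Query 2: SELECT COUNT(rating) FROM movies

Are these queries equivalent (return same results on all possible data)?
No, not equivalent

Query 1 returns: [(6,)]
Query 2 returns: [(5,)]

Reason: COUNT(*) includes NULLs, COUNT(column) excludes them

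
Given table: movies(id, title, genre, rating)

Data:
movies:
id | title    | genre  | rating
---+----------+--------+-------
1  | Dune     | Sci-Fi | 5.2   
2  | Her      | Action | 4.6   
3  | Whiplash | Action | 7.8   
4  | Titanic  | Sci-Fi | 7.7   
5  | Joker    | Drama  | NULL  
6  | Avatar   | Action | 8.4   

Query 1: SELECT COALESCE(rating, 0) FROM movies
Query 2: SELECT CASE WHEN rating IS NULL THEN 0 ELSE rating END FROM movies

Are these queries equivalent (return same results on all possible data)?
Yes, equivalent

Both queries return: [(0,), (4.6,), (5.2,), (7.7,), (7.8,), (8.4,)]

Reason: COALESCE vs CASE for NULL handling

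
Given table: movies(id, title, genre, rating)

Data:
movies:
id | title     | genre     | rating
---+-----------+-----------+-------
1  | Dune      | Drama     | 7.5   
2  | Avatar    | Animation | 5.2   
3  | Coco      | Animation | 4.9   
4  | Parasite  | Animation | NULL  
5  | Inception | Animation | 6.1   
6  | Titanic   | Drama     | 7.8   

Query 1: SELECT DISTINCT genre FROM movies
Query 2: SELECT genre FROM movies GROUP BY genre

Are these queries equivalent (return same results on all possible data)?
Yes, equivalent

Both queries return: [('Animation',), ('Drama',)]

Reason: Both get unique genres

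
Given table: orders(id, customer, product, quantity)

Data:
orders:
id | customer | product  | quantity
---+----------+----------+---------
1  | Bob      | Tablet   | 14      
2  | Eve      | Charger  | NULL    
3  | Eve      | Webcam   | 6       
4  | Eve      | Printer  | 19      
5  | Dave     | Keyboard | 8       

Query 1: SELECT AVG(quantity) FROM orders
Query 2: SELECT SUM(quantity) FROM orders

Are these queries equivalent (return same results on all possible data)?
No, not equivalent

Query 1 returns: [(11.75,)]
Query 2 returns: [(47,)]

Reason: AVG vs SUM give different aggregate values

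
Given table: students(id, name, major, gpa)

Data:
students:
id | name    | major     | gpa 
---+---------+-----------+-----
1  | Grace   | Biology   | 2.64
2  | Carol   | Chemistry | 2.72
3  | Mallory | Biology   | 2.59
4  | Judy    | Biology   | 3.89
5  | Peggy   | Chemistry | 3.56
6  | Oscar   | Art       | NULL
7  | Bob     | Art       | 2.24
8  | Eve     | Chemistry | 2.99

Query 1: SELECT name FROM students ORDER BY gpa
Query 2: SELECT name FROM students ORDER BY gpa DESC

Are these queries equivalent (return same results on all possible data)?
No, not equivalent

Query 1 returns: [('Oscar',), ('Bob',), ('Mallory',), ('Grace',), ('Carol',), ('Eve',), ('Peggy',), ('Judy',)]
Query 2 returns: [('Judy',), ('Peggy',), ('Eve',), ('Carol',), ('Grace',), ('Mallory',), ('Bob',), ('Oscar',)]

Reason: ASC vs DESC gives opposite ordering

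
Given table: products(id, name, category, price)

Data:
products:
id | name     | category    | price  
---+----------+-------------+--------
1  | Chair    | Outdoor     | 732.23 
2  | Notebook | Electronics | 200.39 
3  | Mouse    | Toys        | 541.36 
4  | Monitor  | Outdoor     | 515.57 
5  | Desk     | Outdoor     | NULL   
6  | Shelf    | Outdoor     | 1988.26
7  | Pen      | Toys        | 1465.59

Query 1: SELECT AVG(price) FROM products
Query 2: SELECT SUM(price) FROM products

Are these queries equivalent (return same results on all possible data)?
No, not equivalent

Query 1 returns: [(907.2333333333332,)]
Query 2 returns: [(5443.4,)]

Reason: AVG vs SUM give different aggregate values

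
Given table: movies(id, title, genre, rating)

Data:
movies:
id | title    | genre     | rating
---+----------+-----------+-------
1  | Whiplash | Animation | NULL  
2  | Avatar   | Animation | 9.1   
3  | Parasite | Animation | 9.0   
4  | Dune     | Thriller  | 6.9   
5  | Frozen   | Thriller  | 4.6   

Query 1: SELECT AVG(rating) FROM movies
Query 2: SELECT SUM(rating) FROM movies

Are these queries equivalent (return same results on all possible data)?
No, not equivalent

Query 1 returns: [(7.4,)]
Query 2 returns: [(29.6,)]

Reason: AVG vs SUM give different aggregate values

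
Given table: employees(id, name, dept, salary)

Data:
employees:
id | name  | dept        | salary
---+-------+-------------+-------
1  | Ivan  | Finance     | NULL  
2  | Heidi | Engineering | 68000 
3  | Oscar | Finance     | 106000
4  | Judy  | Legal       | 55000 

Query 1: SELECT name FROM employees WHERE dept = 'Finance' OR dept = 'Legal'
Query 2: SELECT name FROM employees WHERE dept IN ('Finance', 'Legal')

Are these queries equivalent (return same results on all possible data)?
Yes, equivalent

Both queries return: [('Ivan',), ('Judy',), ('Oscar',)]

Reason: OR vs IN are equivalent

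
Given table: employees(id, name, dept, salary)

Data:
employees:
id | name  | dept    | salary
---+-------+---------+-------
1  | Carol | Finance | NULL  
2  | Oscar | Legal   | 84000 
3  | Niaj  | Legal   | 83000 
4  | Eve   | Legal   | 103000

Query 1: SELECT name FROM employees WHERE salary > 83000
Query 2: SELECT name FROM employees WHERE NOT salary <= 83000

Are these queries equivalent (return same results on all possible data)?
Yes, equivalent

Both queries return: [('Eve',), ('Oscar',)]

Reason: Both filter salary > 83000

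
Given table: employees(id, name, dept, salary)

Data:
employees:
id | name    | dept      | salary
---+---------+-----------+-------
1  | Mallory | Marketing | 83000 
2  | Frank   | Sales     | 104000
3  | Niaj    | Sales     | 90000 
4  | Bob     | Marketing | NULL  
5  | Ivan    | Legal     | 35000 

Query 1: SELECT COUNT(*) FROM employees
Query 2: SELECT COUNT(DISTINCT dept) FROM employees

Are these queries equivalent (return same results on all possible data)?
No, not equivalent

Query 1 returns: [(5,)]
Query 2 returns: [(3,)]

Reason: COUNT(*) counts rows, COUNT(DISTINCT dept) counts unique depts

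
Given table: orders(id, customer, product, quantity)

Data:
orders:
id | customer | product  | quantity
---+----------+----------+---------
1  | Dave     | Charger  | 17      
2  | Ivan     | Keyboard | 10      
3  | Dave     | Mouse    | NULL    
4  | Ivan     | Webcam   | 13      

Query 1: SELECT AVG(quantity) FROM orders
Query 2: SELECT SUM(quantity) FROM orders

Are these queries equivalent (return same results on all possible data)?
No, not equivalent

Query 1 returns: [(13.333333333333334,)]
Query 2 returns: [(40,)]

Reason: AVG vs SUM give different aggregate values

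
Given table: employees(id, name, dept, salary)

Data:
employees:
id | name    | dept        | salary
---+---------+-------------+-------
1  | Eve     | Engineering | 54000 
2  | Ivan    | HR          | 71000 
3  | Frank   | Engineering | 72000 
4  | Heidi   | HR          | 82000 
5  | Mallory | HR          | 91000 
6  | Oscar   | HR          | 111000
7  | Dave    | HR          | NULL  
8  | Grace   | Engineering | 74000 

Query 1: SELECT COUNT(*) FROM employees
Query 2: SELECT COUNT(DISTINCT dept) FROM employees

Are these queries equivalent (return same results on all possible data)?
No, not equivalent

Query 1 returns: [(8,)]
Query 2 returns: [(2,)]

Reason: COUNT(*) counts rows, COUNT(DISTINCT dept) counts unique depts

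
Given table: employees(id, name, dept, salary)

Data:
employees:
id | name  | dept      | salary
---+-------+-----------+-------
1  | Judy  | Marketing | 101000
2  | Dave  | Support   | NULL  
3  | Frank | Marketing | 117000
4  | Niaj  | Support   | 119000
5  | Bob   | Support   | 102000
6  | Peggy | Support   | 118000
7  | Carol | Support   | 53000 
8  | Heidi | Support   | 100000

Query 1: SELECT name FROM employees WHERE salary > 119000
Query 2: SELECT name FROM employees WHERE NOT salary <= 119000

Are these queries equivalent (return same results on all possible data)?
Yes, equivalent

Both queries return: []

Reason: Both filter salary > 119000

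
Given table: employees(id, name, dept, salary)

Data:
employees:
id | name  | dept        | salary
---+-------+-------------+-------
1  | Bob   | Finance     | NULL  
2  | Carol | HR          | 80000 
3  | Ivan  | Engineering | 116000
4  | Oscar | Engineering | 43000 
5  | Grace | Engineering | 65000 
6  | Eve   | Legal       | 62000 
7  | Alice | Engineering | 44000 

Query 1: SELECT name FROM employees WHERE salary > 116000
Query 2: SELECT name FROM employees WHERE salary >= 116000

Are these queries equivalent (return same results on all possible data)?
No, not equivalent

Query 1 returns: []
Query 2 returns: [('Ivan',)]

Reason: > vs >= gives different results when salary = 116000 exists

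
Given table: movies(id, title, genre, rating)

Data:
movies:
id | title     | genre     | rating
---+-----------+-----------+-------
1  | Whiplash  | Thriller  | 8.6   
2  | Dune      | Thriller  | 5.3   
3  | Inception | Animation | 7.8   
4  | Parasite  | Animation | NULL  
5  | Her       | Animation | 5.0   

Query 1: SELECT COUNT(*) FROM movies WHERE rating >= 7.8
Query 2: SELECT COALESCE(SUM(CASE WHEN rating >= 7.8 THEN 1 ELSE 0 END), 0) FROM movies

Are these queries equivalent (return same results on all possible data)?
Yes, equivalent

Both queries return: [(2,)]

Reason: COUNT with WHERE vs conditional SUM (COALESCE handles empty-table NULL)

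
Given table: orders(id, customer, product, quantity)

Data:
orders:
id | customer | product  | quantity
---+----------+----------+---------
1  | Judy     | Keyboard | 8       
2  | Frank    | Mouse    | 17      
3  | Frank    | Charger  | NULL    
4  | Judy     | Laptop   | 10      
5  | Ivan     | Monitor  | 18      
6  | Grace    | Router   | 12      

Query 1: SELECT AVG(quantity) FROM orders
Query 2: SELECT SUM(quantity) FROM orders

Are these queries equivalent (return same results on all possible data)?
No, not equivalent

Query 1 returns: [(13.0,)]
Query 2 returns: [(65,)]

Reason: AVG vs SUM give different aggregate values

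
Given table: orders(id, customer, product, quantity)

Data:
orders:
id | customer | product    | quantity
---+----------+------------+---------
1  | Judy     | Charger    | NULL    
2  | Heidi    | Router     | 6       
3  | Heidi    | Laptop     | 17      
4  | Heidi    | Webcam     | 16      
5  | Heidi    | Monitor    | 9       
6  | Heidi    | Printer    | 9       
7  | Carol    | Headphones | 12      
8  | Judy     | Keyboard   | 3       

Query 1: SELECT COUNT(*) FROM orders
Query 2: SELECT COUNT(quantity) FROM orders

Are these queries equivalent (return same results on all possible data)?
No, not equivalent

Query 1 returns: [(8,)]
Query 2 returns: [(7,)]

Reason: COUNT(*) includes NULLs, COUNT(column) excludes them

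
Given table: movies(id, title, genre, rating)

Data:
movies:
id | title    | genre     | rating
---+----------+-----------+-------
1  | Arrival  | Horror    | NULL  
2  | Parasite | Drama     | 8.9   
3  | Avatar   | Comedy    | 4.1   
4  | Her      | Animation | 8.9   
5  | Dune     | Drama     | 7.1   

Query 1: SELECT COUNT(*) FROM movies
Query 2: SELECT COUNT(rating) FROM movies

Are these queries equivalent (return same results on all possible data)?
No, not equivalent

Query 1 returns: [(5,)]
Query 2 returns: [(4,)]

Reason: COUNT(*) includes NULLs, COUNT(column) excludes them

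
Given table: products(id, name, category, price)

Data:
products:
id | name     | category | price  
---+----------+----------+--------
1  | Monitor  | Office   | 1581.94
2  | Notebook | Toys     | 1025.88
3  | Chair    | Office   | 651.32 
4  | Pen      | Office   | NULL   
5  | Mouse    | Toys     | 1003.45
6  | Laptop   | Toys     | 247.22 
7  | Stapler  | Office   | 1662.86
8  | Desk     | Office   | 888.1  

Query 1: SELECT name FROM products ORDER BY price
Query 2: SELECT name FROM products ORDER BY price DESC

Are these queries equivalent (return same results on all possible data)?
No, not equivalent

Query 1 returns: [('Pen',), ('Laptop',), ('Chair',), ('Desk',), ('Mouse',), ('Notebook',), ('Monitor',), ('Stapler',)]
Query 2 returns: [('Stapler',), ('Monitor',), ('Notebook',), ('Mouse',), ('Desk',), ('Chair',), ('Laptop',), ('Pen',)]

Reason: ASC vs DESC gives opposite ordering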